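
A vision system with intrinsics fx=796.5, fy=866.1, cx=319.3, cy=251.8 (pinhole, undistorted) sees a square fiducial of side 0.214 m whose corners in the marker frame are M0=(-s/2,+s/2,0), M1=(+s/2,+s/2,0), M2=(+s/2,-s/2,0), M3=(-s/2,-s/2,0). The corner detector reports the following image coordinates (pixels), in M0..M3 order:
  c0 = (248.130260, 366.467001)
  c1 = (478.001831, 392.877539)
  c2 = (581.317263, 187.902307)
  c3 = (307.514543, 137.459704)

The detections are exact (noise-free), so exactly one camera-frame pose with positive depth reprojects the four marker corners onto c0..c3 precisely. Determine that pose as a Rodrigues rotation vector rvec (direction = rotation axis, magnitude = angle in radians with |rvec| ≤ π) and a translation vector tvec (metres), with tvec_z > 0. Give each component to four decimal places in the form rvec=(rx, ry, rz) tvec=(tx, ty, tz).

Intrinsics K: fx=796.5, fy=866.1, cx=319.3, cy=251.8
Marker side s = 0.214 m; corners in marker frame (Z=0):
  M0 = (-0.1070, +0.1070, 0)
  M1 = (+0.1070, +0.1070, 0)
  M2 = (+0.1070, -0.1070, 0)
  M3 = (-0.1070, -0.1070, 0)
Detected image corners:
  c0 = (248.130260, 366.467001) px
  c1 = (478.001831, 392.877539) px
  c2 = (581.317263, 187.902307) px
  c3 = (307.514543, 137.459704) px
Planar DLT: solve 8×8 A·h = b for H (H[2,2]=1):
  H  [+1309.11807 -8.87005 +404.45285]
  H  [+269.70180 +1263.82783 +282.68914]
  H  [+0.35298 +0.92918 +1.00000]
B = K⁻¹H; ‖b₁‖=1.557062, ‖b₂‖=1.557062; λ = 2/(‖b₁‖+‖b₂‖) = 0.642235, sign → tz>0 ⇒ λ=+0.642235
r₁ = λ·B[:,0] = (+0.96469,+0.13408,+0.22670); r₂ = λ·B[:,1] = (-0.24638,+0.76367,+0.59675)
r₃ = r₁×r₂ = (-0.09311,-0.63153,+0.76974); SVD([r₁ r₂ r₃]) → R = UVᵀ:
  R  [+0.96469 -0.24638 -0.09311]
  R  [+0.13408 +0.76367 -0.63153]
  R  [+0.22670 +0.59675 +0.76974]
t = (+0.06866, +0.02291, +0.64224) m
tr R = 2.498099; θ = arccos((tr R − 1)/2) = 0.724170 rad = 41.492°
axis k = ((R−Rᵀ)₃₂, (R−Rᵀ)₁₃, (R−Rᵀ)₂₁) / (2 sinθ) = (+0.926985, -0.241359, +0.287133)
rvec = θ·k = (+0.671295, -0.174785, +0.207933)

rvec=(0.6713, -0.1748, 0.2079) tvec=(0.0687, 0.0229, 0.6422)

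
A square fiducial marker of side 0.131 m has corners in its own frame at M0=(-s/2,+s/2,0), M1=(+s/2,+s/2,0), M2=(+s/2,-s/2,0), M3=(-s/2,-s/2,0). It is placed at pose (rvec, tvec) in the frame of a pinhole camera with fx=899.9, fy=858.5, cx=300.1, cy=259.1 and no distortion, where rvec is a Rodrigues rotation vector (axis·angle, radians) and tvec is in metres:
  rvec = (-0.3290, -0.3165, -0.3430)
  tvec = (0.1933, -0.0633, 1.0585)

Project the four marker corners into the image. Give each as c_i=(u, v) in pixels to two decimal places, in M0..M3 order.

c0=(440.89, 270.02) c1=(533.73, 240.60) c2=(486.26, 150.06) c3=(394.31, 174.53)

Intrinsics K: fx=899.9, fy=858.5, cx=300.1, cy=259.1
Marker side s = 0.131 m; corners in marker frame (Z=0):
  M0 = (-0.0655, +0.0655, 0)
  M1 = (+0.0655, +0.0655, 0)
  M2 = (+0.0655, -0.0655, 0)
  M3 = (-0.0655, -0.0655, 0)
rvec = (-0.3290, -0.3165, -0.3430), |rvec| = θ = 0.57102 rad = 32.717°
Rodrigues: sinθ=0.54049, 1−cosθ=0.15865; R = I + sinθ·[k]× + (1−cosθ)·[k]×²:
    [+0.89402 +0.37533 -0.24467]
    [-0.27400 +0.89009 +0.36423]
    [+0.35449 -0.25859 +0.89859]
t = (0.1933, -0.0633, 1.0585) m
M0: Pc = R·M0+t = (+0.15933, +0.01295, +1.01834); u = 899.9·(+0.15933)/1.01834 + 300.1 = 440.8946, v = 858.5·(+0.01295)/1.01834 + 259.1 = 270.0154
M1: Pc = R·M1+t = (+0.27644, -0.02295, +1.06478); u = 899.9·(+0.27644)/1.06478 + 300.1 = 533.7350, v = 858.5·(-0.02295)/1.06478 + 259.1 = 240.5995
M2: Pc = R·M2+t = (+0.22727, -0.13955, +1.09866); u = 899.9·(+0.22727)/1.09866 + 300.1 = 486.2583, v = 858.5·(-0.13955)/1.09866 + 259.1 = 150.0561
M3: Pc = R·M3+t = (+0.11016, -0.10365, +1.05222); u = 899.9·(+0.11016)/1.05222 + 300.1 = 394.3116, v = 858.5·(-0.10365)/1.05222 + 259.1 = 174.5291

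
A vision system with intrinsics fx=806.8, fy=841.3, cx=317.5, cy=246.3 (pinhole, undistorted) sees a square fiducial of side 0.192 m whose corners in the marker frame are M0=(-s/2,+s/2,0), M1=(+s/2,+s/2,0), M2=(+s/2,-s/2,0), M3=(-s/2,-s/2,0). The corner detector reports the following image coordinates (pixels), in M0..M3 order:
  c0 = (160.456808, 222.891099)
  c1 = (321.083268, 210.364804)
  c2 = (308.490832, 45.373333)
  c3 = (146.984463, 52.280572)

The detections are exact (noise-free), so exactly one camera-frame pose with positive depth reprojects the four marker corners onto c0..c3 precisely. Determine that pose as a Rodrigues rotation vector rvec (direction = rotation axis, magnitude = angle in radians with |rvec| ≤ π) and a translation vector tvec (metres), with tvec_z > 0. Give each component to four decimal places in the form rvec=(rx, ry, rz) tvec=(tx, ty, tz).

rvec=(0.0070, -0.1698, -0.0805) tvec=(-0.0976, -0.1298, 0.9615)

Intrinsics K: fx=806.8, fy=841.3, cx=317.5, cy=246.3
Marker side s = 0.192 m; corners in marker frame (Z=0):
  M0 = (-0.0960, +0.0960, 0)
  M1 = (+0.0960, +0.0960, 0)
  M2 = (+0.0960, -0.0960, 0)
  M3 = (-0.0960, -0.0960, 0)
Detected image corners:
  c0 = (160.456808, 222.891099) px
  c1 = (321.083268, 210.364804) px
  c2 = (308.490832, 45.373333) px
  c3 = (146.984463, 52.280572) px
Planar DLT: solve 8×8 A·h = b for H (H[2,2]=1):
  H  [+879.93392 +71.18232 +235.61755]
  H  [-27.36971 +875.61198 +132.76069]
  H  [+0.17524 +0.01427 +1.00000]
B = K⁻¹H; ‖b₁‖=1.039990, ‖b₂‖=1.039990; λ = 2/(‖b₁‖+‖b₂‖) = 0.961548, sign → tz>0 ⇒ λ=+0.961548
r₁ = λ·B[:,0] = (+0.98240,-0.08061,+0.16850); r₂ = λ·B[:,1] = (+0.07943,+0.99675,+0.01373)
r₃ = r₁×r₂ = (-0.16905,-0.00010,+0.98561); SVD([r₁ r₂ r₃]) → R = UVᵀ:
  R  [+0.98240 +0.07943 -0.16905]
  R  [-0.08061 +0.99675 -0.00010]
  R  [+0.16850 +0.01373 +0.98561]
t = (-0.09759, -0.12977, +0.96155) m
tr R = 2.964753; θ = arccos((tr R − 1)/2) = 0.188019 rad = 10.773°
axis k = ((R−Rᵀ)₃₂, (R−Rᵀ)₁₃, (R−Rᵀ)₂₁) / (2 sinθ) = (+0.036983, -0.902962, -0.428126)
rvec = θ·k = (+0.006953, -0.169774, -0.080496)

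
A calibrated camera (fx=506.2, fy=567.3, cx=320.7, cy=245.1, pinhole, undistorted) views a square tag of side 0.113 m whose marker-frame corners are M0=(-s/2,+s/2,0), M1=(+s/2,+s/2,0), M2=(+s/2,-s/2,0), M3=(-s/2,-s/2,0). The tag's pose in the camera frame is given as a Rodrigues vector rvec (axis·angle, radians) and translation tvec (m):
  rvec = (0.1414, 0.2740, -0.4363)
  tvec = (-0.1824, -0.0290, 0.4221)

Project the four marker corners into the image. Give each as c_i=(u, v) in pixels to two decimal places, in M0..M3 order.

c0=(84.08, 301.62) c1=(186.53, 244.09) c2=(121.68, 100.74) c3=(22.11, 170.28)

Intrinsics K: fx=506.2, fy=567.3, cx=320.7, cy=245.1
Marker side s = 0.113 m; corners in marker frame (Z=0):
  M0 = (-0.0565, +0.0565, 0)
  M1 = (+0.0565, +0.0565, 0)
  M2 = (+0.0565, -0.0565, 0)
  M3 = (-0.0565, -0.0565, 0)
rvec = (0.1414, 0.2740, -0.4363), |rvec| = θ = 0.53425 rad = 30.611°
Rodrigues: sinθ=0.50920, 1−cosθ=0.13935; R = I + sinθ·[k]× + (1−cosθ)·[k]×²:
    [+0.87041 +0.43475 +0.23103]
    [-0.39692 +0.89730 -0.19313]
    [-0.29127 +0.07640 +0.95358]
t = (-0.1824, -0.0290, 0.4221) m
M0: Pc = R·M0+t = (-0.20701, +0.04412, +0.44287); u = 506.2·(-0.20701)/0.44287 + 320.7 = 84.0845, v = 567.3·(+0.04412)/0.44287 + 245.1 = 301.6204
M1: Pc = R·M1+t = (-0.10866, -0.00073, +0.40996); u = 506.2·(-0.10866)/0.40996 + 320.7 = 186.5338, v = 567.3·(-0.00073)/0.40996 + 245.1 = 244.0918
M2: Pc = R·M2+t = (-0.15779, -0.10212, +0.40133); u = 506.2·(-0.15779)/0.40133 + 320.7 = 121.6825, v = 567.3·(-0.10212)/0.40133 + 245.1 = 100.7417
M3: Pc = R·M3+t = (-0.25614, -0.05727, +0.43424); u = 506.2·(-0.25614)/0.43424 + 320.7 = 22.1117, v = 567.3·(-0.05727)/0.43424 + 245.1 = 170.2795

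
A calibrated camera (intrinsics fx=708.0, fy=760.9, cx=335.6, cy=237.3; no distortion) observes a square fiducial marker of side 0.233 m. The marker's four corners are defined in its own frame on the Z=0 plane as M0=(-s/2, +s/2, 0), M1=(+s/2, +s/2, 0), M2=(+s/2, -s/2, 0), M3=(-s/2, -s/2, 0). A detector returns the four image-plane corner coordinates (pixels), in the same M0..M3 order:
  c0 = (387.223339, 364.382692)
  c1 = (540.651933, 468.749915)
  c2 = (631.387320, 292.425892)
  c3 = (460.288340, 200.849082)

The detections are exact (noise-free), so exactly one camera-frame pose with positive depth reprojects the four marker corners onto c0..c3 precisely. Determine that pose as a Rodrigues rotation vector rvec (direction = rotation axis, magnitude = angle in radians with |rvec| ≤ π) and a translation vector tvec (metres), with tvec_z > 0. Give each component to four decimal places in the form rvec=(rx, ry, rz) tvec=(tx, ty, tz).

Intrinsics K: fx=708.0, fy=760.9, cx=335.6, cy=237.3
Marker side s = 0.233 m; corners in marker frame (Z=0):
  M0 = (-0.1165, +0.1165, 0)
  M1 = (+0.1165, +0.1165, 0)
  M2 = (+0.1165, -0.1165, 0)
  M3 = (-0.1165, -0.1165, 0)
Detected image corners:
  c0 = (387.223339, 364.382692) px
  c1 = (540.651933, 468.749915) px
  c2 = (631.387320, 292.425892) px
  c3 = (460.288340, 200.849082) px
Planar DLT: solve 8×8 A·h = b for H (H[2,2]=1):
  H  [+463.65012 -230.45894 +499.42519]
  H  [+269.04492 +806.00879 +331.31604]
  H  [-0.45895 +0.23573 +1.00000]
B = K⁻¹H; ‖b₁‖=1.103852, ‖b₂‖=1.103852; λ = 2/(‖b₁‖+‖b₂‖) = 0.905919, sign → tz>0 ⇒ λ=+0.905919
r₁ = λ·B[:,0] = (+0.79034,+0.44999,-0.41577); r₂ = λ·B[:,1] = (-0.39611,+0.89303,+0.21355)
r₃ = r₁×r₂ = (+0.46739,-0.00409,+0.88404); SVD([r₁ r₂ r₃]) → R = UVᵀ:
  R  [+0.79034 -0.39611 +0.46739]
  R  [+0.44999 +0.89303 -0.00409]
  R  [-0.41577 +0.21355 +0.88404]
t = (+0.20962, +0.11193, +0.90592) m
tr R = 2.567409; θ = arccos((tr R − 1)/2) = 0.670188 rad = 38.399°
axis k = ((R−Rᵀ)₃₂, (R−Rᵀ)₁₃, (R−Rᵀ)₂₁) / (2 sinθ) = (+0.175194, +0.710931, +0.681091)
rvec = θ·k = (+0.117413, +0.476458, +0.456459)

rvec=(0.1174, 0.4765, 0.4565) tvec=(0.2096, 0.1119, 0.9059)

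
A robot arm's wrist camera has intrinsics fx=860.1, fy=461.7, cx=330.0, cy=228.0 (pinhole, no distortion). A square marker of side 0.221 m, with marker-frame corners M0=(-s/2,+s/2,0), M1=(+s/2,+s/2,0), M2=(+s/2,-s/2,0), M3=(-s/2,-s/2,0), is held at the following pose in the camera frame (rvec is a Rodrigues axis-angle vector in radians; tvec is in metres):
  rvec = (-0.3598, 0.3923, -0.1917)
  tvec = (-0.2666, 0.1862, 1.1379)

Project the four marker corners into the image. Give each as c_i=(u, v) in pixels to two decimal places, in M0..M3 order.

c0=(61.12, 356.47) c1=(205.00, 341.42) c2=(195.34, 251.03) c3=(61.91, 270.61)

Intrinsics K: fx=860.1, fy=461.7, cx=330.0, cy=228.0
Marker side s = 0.221 m; corners in marker frame (Z=0):
  M0 = (-0.1105, +0.1105, 0)
  M1 = (+0.1105, +0.1105, 0)
  M2 = (+0.1105, -0.1105, 0)
  M3 = (-0.1105, -0.1105, 0)
rvec = (-0.3598, 0.3923, -0.1917), |rvec| = θ = 0.56578 rad = 32.417°
Rodrigues: sinθ=0.53607, 1−cosθ=0.15583; R = I + sinθ·[k]× + (1−cosθ)·[k]×²:
    [+0.90719 +0.11292 +0.40528]
    [-0.25035 +0.91909 +0.30430]
    [-0.33813 -0.37752 +0.86206]
t = (-0.2666, 0.1862, 1.1379) m
M0: Pc = R·M0+t = (-0.35437, +0.31542, +1.13355); u = 860.1·(-0.35437)/1.13355 + 330.0 = 61.1177, v = 461.7·(+0.31542)/1.13355 + 228.0 = 356.4735
M1: Pc = R·M1+t = (-0.15388, +0.26010, +1.05882); u = 860.1·(-0.15388)/1.05882 + 330.0 = 205.0026, v = 461.7·(+0.26010)/1.05882 + 228.0 = 341.4152
M2: Pc = R·M2+t = (-0.17883, +0.05698, +1.14225); u = 860.1·(-0.17883)/1.14225 + 330.0 = 195.3411, v = 461.7·(+0.05698)/1.14225 + 228.0 = 251.0302
M3: Pc = R·M3+t = (-0.37932, +0.11230, +1.21698); u = 860.1·(-0.37932)/1.21698 + 330.0 = 61.9136, v = 461.7·(+0.11230)/1.21698 + 228.0 = 270.6061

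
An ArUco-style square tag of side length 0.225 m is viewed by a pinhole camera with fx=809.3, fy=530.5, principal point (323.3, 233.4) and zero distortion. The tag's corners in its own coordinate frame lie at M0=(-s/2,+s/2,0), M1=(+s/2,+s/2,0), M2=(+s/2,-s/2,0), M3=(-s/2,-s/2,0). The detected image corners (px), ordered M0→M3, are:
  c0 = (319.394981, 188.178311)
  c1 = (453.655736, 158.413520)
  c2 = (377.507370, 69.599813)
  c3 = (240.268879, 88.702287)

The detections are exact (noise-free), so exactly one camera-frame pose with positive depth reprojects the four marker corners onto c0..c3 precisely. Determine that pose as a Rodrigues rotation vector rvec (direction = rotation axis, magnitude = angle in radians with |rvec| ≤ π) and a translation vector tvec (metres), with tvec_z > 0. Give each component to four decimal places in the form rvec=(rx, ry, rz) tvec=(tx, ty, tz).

rvec=(-0.2937, -0.4696, -0.4157) tvec=(0.0359, -0.2188, 1.0679)

Intrinsics K: fx=809.3, fy=530.5, cx=323.3, cy=233.4
Marker side s = 0.225 m; corners in marker frame (Z=0):
  M0 = (-0.1125, +0.1125, 0)
  M1 = (+0.1125, +0.1125, 0)
  M2 = (+0.1125, -0.1125, 0)
  M3 = (-0.1125, -0.1125, 0)
Detected image corners:
  c0 = (319.394981, 188.178311) px
  c1 = (453.655736, 158.413520) px
  c2 = (377.507370, 69.599813) px
  c3 = (240.268879, 88.702287) px
Planar DLT: solve 8×8 A·h = b for H (H[2,2]=1):
  H  [+763.51427 +287.06976 +350.49780]
  H  [-50.04781 +396.26958 +124.71291]
  H  [+0.46033 -0.16578 +1.00000]
B = K⁻¹H; ‖b₁‖=0.936442, ‖b₂‖=0.936442; λ = 2/(‖b₁‖+‖b₂‖) = 1.067872, sign → tz>0 ⇒ λ=+1.067872
r₁ = λ·B[:,0] = (+0.81108,-0.31702,+0.49157); r₂ = λ·B[:,1] = (+0.44951,+0.87556,-0.17703)
r₃ = r₁×r₂ = (-0.37428,+0.36455,+0.85265); SVD([r₁ r₂ r₃]) → R = UVᵀ:
  R  [+0.81108 +0.44951 -0.37428]
  R  [-0.31702 +0.87556 +0.36455]
  R  [+0.49157 -0.17703 +0.85265]
t = (+0.03589, -0.21878, +1.06787) m
tr R = 2.539296; θ = arccos((tr R − 1)/2) = 0.692506 rad = 39.678°
axis k = ((R−Rᵀ)₃₂, (R−Rᵀ)₁₃, (R−Rᵀ)₂₁) / (2 sinθ) = (-0.424125, -0.678068, -0.600285)
rvec = θ·k = (-0.293709, -0.469567, -0.415701)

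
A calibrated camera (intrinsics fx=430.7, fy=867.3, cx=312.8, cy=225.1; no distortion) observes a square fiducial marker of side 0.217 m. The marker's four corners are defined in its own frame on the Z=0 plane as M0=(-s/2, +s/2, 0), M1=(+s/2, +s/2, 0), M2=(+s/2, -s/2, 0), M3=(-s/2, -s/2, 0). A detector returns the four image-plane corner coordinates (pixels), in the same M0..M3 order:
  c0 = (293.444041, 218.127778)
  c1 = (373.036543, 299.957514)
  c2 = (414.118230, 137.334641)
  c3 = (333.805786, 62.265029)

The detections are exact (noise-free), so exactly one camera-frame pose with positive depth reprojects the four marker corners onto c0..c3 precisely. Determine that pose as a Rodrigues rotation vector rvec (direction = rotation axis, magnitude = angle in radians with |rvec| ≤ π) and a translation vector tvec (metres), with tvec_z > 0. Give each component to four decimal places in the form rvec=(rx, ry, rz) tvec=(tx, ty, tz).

Intrinsics K: fx=430.7, fy=867.3, cx=312.8, cy=225.1
Marker side s = 0.217 m; corners in marker frame (Z=0):
  M0 = (-0.1085, +0.1085, 0)
  M1 = (+0.1085, +0.1085, 0)
  M2 = (+0.1085, -0.1085, 0)
  M3 = (-0.1085, -0.1085, 0)
Detected image corners:
  c0 = (293.444041, 218.127778) px
  c1 = (373.036543, 299.957514) px
  c2 = (414.118230, 137.334641) px
  c3 = (333.805786, 62.265029) px
Planar DLT: solve 8×8 A·h = b for H (H[2,2]=1):
  H  [+307.37483 -204.06211 +352.95462]
  H  [+330.44896 +725.20634 +178.28457]
  H  [-0.17273 -0.04648 +1.00000]
B = K⁻¹H; ‖b₁‖=0.956705, ‖b₂‖=0.956705; λ = 2/(‖b₁‖+‖b₂‖) = 1.045255, sign → tz>0 ⇒ λ=+1.045255
r₁ = λ·B[:,0] = (+0.87709,+0.44511,-0.18055); r₂ = λ·B[:,1] = (-0.45995,+0.88662,-0.04858)
r₃ = r₁×r₂ = (+0.13845,+0.12566,+0.98237); SVD([r₁ r₂ r₃]) → R = UVᵀ:
  R  [+0.87709 -0.45995 +0.13845]
  R  [+0.44511 +0.88662 +0.12566]
  R  [-0.18055 -0.04858 +0.98237]
t = (+0.09745, -0.05642, +1.04525) m
tr R = 2.746066; θ = arccos((tr R − 1)/2) = 0.509409 rad = 29.187°
axis k = ((R−Rᵀ)₃₂, (R−Rᵀ)₁₃, (R−Rᵀ)₂₁) / (2 sinθ) = (-0.178648, +0.327072, +0.927960)
rvec = θ·k = (-0.091005, +0.166613, +0.472711)

rvec=(-0.0910, 0.1666, 0.4727) tvec=(0.0975, -0.0564, 1.0453)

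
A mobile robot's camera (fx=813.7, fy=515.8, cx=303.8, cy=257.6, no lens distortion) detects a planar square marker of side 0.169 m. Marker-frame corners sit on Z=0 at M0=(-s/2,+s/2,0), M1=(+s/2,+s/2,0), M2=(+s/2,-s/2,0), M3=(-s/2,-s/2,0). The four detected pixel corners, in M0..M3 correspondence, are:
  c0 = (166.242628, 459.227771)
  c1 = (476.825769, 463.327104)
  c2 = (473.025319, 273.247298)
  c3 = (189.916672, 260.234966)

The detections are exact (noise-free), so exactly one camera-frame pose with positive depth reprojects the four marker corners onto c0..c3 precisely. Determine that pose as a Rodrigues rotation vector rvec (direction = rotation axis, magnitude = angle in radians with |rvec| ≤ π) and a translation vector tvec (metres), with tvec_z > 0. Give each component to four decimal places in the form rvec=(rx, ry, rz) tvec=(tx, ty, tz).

Intrinsics K: fx=813.7, fy=515.8, cx=303.8, cy=257.6
Marker side s = 0.169 m; corners in marker frame (Z=0):
  M0 = (-0.0845, +0.0845, 0)
  M1 = (+0.0845, +0.0845, 0)
  M2 = (+0.0845, -0.0845, 0)
  M3 = (-0.0845, -0.0845, 0)
Detected image corners:
  c0 = (166.242628, 459.227771) px
  c1 = (476.825769, 463.327104) px
  c2 = (473.025319, 273.247298) px
  c3 = (189.916672, 260.234966) px
Planar DLT: solve 8×8 A·h = b for H (H[2,2]=1):
  H  [+1849.02956 -232.36428 +330.42514]
  H  [+159.11881 +954.68349 +359.69562]
  H  [+0.29476 -0.53779 +1.00000]
B = K⁻¹H; ‖b₁‖=2.188272, ‖b₂‖=2.188272; λ = 2/(‖b₁‖+‖b₂‖) = 0.456982, sign → tz>0 ⇒ λ=+0.456982
r₁ = λ·B[:,0] = (+0.98814,+0.07370,+0.13470); r₂ = λ·B[:,1] = (-0.03874,+0.96856,-0.24576)
r₃ = r₁×r₂ = (-0.14858,+0.23763,+0.95993); SVD([r₁ r₂ r₃]) → R = UVᵀ:
  R  [+0.98814 -0.03874 -0.14858]
  R  [+0.07370 +0.96856 +0.23763]
  R  [+0.13470 -0.24576 +0.95993]
t = (+0.01495, +0.09045, +0.45698) m
tr R = 2.916623; θ = arccos((tr R − 1)/2) = 0.289763 rad = 16.602°
axis k = ((R−Rᵀ)₃₂, (R−Rᵀ)₁₃, (R−Rᵀ)₂₁) / (2 sinθ) = (-0.845903, -0.495712, +0.196770)
rvec = θ·k = (-0.245111, -0.143639, +0.057017)

rvec=(-0.2451, -0.1436, 0.0570) tvec=(0.0150, 0.0905, 0.4570)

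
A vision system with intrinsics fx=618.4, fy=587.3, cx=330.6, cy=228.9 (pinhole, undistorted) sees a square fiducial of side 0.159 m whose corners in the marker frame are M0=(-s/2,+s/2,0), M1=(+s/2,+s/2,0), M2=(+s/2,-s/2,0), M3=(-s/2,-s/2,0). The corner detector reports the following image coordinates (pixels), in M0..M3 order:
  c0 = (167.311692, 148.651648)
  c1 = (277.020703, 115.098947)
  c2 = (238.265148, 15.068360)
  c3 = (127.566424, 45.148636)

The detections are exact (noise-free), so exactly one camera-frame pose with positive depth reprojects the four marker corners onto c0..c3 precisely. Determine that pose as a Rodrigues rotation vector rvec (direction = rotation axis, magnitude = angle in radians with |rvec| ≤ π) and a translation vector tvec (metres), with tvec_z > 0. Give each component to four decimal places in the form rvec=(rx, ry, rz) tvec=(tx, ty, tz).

rvec=(-0.0470, -0.1756, -0.3504) tvec=(-0.1764, -0.2165, 0.8577)

Intrinsics K: fx=618.4, fy=587.3, cx=330.6, cy=228.9
Marker side s = 0.159 m; corners in marker frame (Z=0):
  M0 = (-0.0795, +0.0795, 0)
  M1 = (+0.0795, +0.0795, 0)
  M2 = (+0.0795, -0.0795, 0)
  M3 = (-0.0795, -0.0795, 0)
Detected image corners:
  c0 = (167.311692, 148.651648) px
  c1 = (277.020703, 115.098947) px
  c2 = (238.265148, 15.068360) px
  c3 = (127.566424, 45.148636) px
Planar DLT: solve 8×8 A·h = b for H (H[2,2]=1):
  H  [+735.43912 +243.17045 +203.42848]
  H  [-183.16180 +638.40747 +80.65497]
  H  [+0.20899 -0.01795 +1.00000]
B = K⁻¹H; ‖b₁‖=1.165960, ‖b₂‖=1.165960; λ = 2/(‖b₁‖+‖b₂‖) = 0.857663, sign → tz>0 ⇒ λ=+0.857663
r₁ = λ·B[:,0] = (+0.92416,-0.33734,+0.17924); r₂ = λ·B[:,1] = (+0.34549,+0.93830,-0.01540)
r₃ = r₁×r₂ = (-0.16299,+0.07615,+0.98368); SVD([r₁ r₂ r₃]) → R = UVᵀ:
  R  [+0.92416 +0.34549 -0.16299]
  R  [-0.33734 +0.93830 +0.07615]
  R  [+0.17924 -0.01540 +0.98368]
t = (-0.17637, -0.21649, +0.85766) m
tr R = 2.846144; θ = arccos((tr R − 1)/2) = 0.394803 rad = 22.621°
axis k = ((R−Rᵀ)₃₂, (R−Rᵀ)₁₃, (R−Rᵀ)₂₁) / (2 sinθ) = (-0.119010, -0.444884, -0.887645)
rvec = θ·k = (-0.046986, -0.175642, -0.350445)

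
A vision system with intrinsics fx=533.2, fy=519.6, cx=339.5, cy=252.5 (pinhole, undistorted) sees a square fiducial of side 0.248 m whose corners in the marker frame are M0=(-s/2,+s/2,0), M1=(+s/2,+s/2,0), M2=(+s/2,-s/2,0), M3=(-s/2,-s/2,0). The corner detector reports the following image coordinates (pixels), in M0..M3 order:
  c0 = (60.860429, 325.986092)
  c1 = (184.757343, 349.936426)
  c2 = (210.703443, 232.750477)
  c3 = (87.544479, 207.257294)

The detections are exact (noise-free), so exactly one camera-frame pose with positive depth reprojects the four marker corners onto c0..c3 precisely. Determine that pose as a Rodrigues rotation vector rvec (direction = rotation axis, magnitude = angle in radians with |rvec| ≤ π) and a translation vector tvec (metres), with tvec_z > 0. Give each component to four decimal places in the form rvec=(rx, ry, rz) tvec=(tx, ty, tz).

rvec=(-0.0069, -0.0604, 0.2096) tvec=(-0.4073, 0.0545, 1.0693)

Intrinsics K: fx=533.2, fy=519.6, cx=339.5, cy=252.5
Marker side s = 0.248 m; corners in marker frame (Z=0):
  M0 = (-0.1240, +0.1240, 0)
  M1 = (+0.1240, +0.1240, 0)
  M2 = (+0.1240, -0.1240, 0)
  M3 = (-0.1240, -0.1240, 0)
Detected image corners:
  c0 = (60.860429, 325.986092) px
  c1 = (184.757343, 349.936426) px
  c2 = (210.703443, 232.750477) px
  c3 = (87.544479, 207.257294) px
Planar DLT: solve 8×8 A·h = b for H (H[2,2]=1):
  H  [+505.61585 -107.77188 +136.41017]
  H  [+115.12242 +472.18067 +278.97738]
  H  [+0.05532 -0.01230 +1.00000]
B = K⁻¹H; ‖b₁‖=0.935205, ‖b₂‖=0.935205; λ = 2/(‖b₁‖+‖b₂‖) = 1.069284, sign → tz>0 ⇒ λ=+1.069284
r₁ = λ·B[:,0] = (+0.97630,+0.20817,+0.05915); r₂ = λ·B[:,1] = (-0.20775,+0.97809,-0.01316)
r₃ = r₁×r₂ = (-0.06060,+0.00056,+0.99816); SVD([r₁ r₂ r₃]) → R = UVᵀ:
  R  [+0.97630 -0.20775 -0.06060]
  R  [+0.20817 +0.97809 +0.00056]
  R  [+0.05915 -0.01316 +0.99816]
t = (-0.40728, +0.05449, +1.06928) m
tr R = 2.952559; θ = arccos((tr R − 1)/2) = 0.218242 rad = 12.504°
axis k = ((R−Rᵀ)₃₂, (R−Rᵀ)₁₃, (R−Rᵀ)₂₁) / (2 sinθ) = (-0.031665, -0.276535, +0.960482)
rvec = θ·k = (-0.006911, -0.060352, +0.209618)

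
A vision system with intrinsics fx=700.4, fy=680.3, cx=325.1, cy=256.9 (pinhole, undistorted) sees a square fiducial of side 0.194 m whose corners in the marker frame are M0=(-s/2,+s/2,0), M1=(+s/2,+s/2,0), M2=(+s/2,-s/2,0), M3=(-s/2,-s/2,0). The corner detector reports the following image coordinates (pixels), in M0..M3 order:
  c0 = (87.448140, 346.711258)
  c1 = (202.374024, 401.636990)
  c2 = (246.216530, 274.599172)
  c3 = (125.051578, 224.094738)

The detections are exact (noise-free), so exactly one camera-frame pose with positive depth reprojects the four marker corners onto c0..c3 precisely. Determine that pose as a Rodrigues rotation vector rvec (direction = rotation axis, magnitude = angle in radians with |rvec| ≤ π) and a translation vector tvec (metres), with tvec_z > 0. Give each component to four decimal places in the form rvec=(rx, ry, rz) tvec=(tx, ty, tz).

rvec=(0.1311, 0.2849, 0.3612) tvec=(-0.2230, 0.0785, 0.9661)

Intrinsics K: fx=700.4, fy=680.3, cx=325.1, cy=256.9
Marker side s = 0.194 m; corners in marker frame (Z=0):
  M0 = (-0.0970, +0.0970, 0)
  M1 = (+0.0970, +0.0970, 0)
  M2 = (+0.0970, -0.0970, 0)
  M3 = (-0.0970, -0.0970, 0)
Detected image corners:
  c0 = (87.448140, 346.711258) px
  c1 = (202.374024, 401.636990) px
  c2 = (246.216530, 274.599172) px
  c3 = (125.051578, 224.094738) px
Planar DLT: solve 8×8 A·h = b for H (H[2,2]=1):
  H  [+565.26188 -179.29180 +163.42419]
  H  [+190.94016 +700.14812 +312.20318]
  H  [-0.25978 +0.18282 +1.00000]
B = K⁻¹H; ‖b₁‖=1.035114, ‖b₂‖=1.035114; λ = 2/(‖b₁‖+‖b₂‖) = 0.966077, sign → tz>0 ⇒ λ=+0.966077
r₁ = λ·B[:,0] = (+0.89617,+0.36592,-0.25097); r₂ = λ·B[:,1] = (-0.32928,+0.92757,+0.17662)
r₃ = r₁×r₂ = (+0.29742,-0.07564,+0.95175); SVD([r₁ r₂ r₃]) → R = UVᵀ:
  R  [+0.89617 -0.32928 +0.29742]
  R  [+0.36592 +0.92757 -0.07564]
  R  [-0.25097 +0.17662 +0.95175]
t = (-0.22300, +0.07853, +0.96608) m
tr R = 2.775481; θ = arccos((tr R − 1)/2) = 0.478383 rad = 27.409°
axis k = ((R−Rᵀ)₃₂, (R−Rᵀ)₁₃, (R−Rᵀ)₂₁) / (2 sinθ) = (+0.273990, +0.595625, +0.755090)
rvec = θ·k = (+0.131072, +0.284937, +0.361222)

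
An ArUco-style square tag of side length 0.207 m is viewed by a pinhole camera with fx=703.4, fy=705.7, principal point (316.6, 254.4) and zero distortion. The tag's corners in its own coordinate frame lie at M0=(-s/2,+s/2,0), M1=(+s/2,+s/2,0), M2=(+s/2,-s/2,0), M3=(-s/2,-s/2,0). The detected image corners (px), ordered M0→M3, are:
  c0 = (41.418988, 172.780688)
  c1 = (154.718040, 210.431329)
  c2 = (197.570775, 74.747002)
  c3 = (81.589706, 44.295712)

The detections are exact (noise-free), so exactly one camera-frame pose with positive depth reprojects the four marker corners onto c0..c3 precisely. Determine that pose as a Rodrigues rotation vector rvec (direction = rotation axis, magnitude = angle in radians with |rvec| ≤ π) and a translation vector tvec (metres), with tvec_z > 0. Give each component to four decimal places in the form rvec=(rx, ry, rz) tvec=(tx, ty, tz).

rvec=(-0.0277, 0.2870, 0.3112) tvec=(-0.2996, -0.1935, 1.0570)

Intrinsics K: fx=703.4, fy=705.7, cx=316.6, cy=254.4
Marker side s = 0.207 m; corners in marker frame (Z=0):
  M0 = (-0.1035, +0.1035, 0)
  M1 = (+0.1035, +0.1035, 0)
  M2 = (+0.1035, -0.1035, 0)
  M3 = (-0.1035, -0.1035, 0)
Detected image corners:
  c0 = (41.418988, 172.780688) px
  c1 = (154.718040, 210.431329) px
  c2 = (197.570775, 74.747002) px
  c3 = (81.589706, 44.295712) px
Planar DLT: solve 8×8 A·h = b for H (H[2,2]=1):
  H  [+522.02284 -198.43967 +117.20280]
  H  [+130.94085 +639.63834 +125.20284]
  H  [-0.26748 +0.01616 +1.00000]
B = K⁻¹H; ‖b₁‖=0.946054, ‖b₂‖=0.946054; λ = 2/(‖b₁‖+‖b₂‖) = 1.057022, sign → tz>0 ⇒ λ=+1.057022
r₁ = λ·B[:,0] = (+0.91172,+0.29805,-0.28273); r₂ = λ·B[:,1] = (-0.30589,+0.95191,+0.01709)
r₃ = r₁×r₂ = (+0.27423,+0.07091,+0.95905); SVD([r₁ r₂ r₃]) → R = UVᵀ:
  R  [+0.91172 -0.30589 +0.27423]
  R  [+0.29805 +0.95191 +0.07091]
  R  [-0.28273 +0.01709 +0.95905]
t = (-0.29964, -0.19352, +1.05702) m
tr R = 2.822677; θ = arccos((tr R − 1)/2) = 0.424272 rad = 24.309°
axis k = ((R−Rᵀ)₃₂, (R−Rᵀ)₁₃, (R−Rᵀ)₂₁) / (2 sinθ) = (-0.065372, +0.676484, +0.733550)
rvec = θ·k = (-0.027735, +0.287013, +0.311225)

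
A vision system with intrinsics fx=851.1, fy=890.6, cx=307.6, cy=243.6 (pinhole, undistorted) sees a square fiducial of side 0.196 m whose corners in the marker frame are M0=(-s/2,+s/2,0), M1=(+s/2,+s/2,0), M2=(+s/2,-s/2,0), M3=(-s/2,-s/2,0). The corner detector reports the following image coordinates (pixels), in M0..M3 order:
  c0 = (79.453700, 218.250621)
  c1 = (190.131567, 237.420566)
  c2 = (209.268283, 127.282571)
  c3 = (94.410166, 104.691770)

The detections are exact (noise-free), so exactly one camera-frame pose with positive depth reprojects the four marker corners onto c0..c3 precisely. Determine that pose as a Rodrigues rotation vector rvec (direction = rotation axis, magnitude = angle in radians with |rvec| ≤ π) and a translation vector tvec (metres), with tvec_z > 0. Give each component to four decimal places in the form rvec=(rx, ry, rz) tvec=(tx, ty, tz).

rvec=(0.3308, -0.1472, 0.1929) tvec=(-0.2861, -0.1176, 1.4868)

Intrinsics K: fx=851.1, fy=890.6, cx=307.6, cy=243.6
Marker side s = 0.196 m; corners in marker frame (Z=0):
  M0 = (-0.0980, +0.0980, 0)
  M1 = (+0.0980, +0.0980, 0)
  M2 = (+0.0980, -0.0980, 0)
  M3 = (-0.0980, -0.0980, 0)
Detected image corners:
  c0 = (79.453700, 218.250621) px
  c1 = (190.131567, 237.420566) px
  c2 = (209.268283, 127.282571) px
  c3 = (94.410166, 104.691770) px
Planar DLT: solve 8×8 A·h = b for H (H[2,2]=1):
  H  [+591.95932 -57.44588 +143.79196]
  H  [+126.54199 +606.11987 +173.16534]
  H  [+0.11742 +0.20688 +1.00000]
B = K⁻¹H; ‖b₁‖=0.672607, ‖b₂‖=0.672607; λ = 2/(‖b₁‖+‖b₂‖) = 1.486752, sign → tz>0 ⇒ λ=+1.486752
r₁ = λ·B[:,0] = (+0.97097,+0.16350,+0.17458); r₂ = λ·B[:,1] = (-0.21151,+0.92772,+0.30758)
r₃ = r₁×r₂ = (-0.11167,-0.33558,+0.93537); SVD([r₁ r₂ r₃]) → R = UVᵀ:
  R  [+0.97097 -0.21151 -0.11167]
  R  [+0.16350 +0.92772 -0.33558]
  R  [+0.17458 +0.30758 +0.93537]
t = (-0.28615, -0.11758, +1.48675) m
tr R = 2.834060; θ = arccos((tr R − 1)/2) = 0.410228 rad = 23.504°
axis k = ((R−Rᵀ)₃₂, (R−Rᵀ)₁₃, (R−Rᵀ)₂₁) / (2 sinθ) = (+0.806330, -0.358875, +0.470151)
rvec = θ·k = (+0.330779, -0.147220, +0.192869)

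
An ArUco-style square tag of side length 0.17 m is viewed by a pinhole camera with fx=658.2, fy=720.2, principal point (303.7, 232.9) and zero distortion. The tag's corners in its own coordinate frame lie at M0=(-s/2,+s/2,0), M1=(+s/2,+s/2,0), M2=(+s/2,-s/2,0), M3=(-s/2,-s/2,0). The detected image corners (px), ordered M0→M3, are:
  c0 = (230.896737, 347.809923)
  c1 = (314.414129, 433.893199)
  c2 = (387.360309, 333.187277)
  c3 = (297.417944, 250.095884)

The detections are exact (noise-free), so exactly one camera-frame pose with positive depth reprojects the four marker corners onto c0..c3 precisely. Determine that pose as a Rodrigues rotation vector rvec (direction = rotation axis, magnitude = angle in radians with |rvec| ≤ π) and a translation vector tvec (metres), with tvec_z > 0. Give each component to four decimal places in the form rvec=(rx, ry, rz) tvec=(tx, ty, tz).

Intrinsics K: fx=658.2, fy=720.2, cx=303.7, cy=232.9
Marker side s = 0.17 m; corners in marker frame (Z=0):
  M0 = (-0.0850, +0.0850, 0)
  M1 = (+0.0850, +0.0850, 0)
  M2 = (+0.0850, -0.0850, 0)
  M3 = (-0.0850, -0.0850, 0)
Detected image corners:
  c0 = (230.896737, 347.809923) px
  c1 = (314.414129, 433.893199) px
  c2 = (387.360309, 333.187277) px
  c3 = (297.417944, 250.095884) px
Planar DLT: solve 8×8 A·h = b for H (H[2,2]=1):
  H  [+409.74423 -356.19290 +305.80641]
  H  [+386.56732 +642.69181 +340.80908]
  H  [-0.32567 +0.17391 +1.00000]
B = K⁻¹H; ‖b₁‖=1.056183, ‖b₂‖=1.056183; λ = 2/(‖b₁‖+‖b₂‖) = 0.946806, sign → tz>0 ⇒ λ=+0.946806
r₁ = λ·B[:,0] = (+0.73168,+0.60791,-0.30835); r₂ = λ·B[:,1] = (-0.58835,+0.79166,+0.16466)
r₃ = r₁×r₂ = (+0.34421,+0.06094,+0.93691); SVD([r₁ r₂ r₃]) → R = UVᵀ:
  R  [+0.73168 -0.58835 +0.34421]
  R  [+0.60791 +0.79166 +0.06094]
  R  [-0.30835 +0.16466 +0.93691]
t = (+0.00303, +0.14186, +0.94681) m
tr R = 2.460259; θ = arccos((tr R − 1)/2) = 0.752285 rad = 43.103°
axis k = ((R−Rᵀ)₃₂, (R−Rᵀ)₁₃, (R−Rᵀ)₂₁) / (2 sinθ) = (+0.075898, +0.477500, +0.875347)
rvec = θ·k = (+0.057097, +0.359216, +0.658511)

rvec=(0.0571, 0.3592, 0.6585) tvec=(0.0030, 0.1419, 0.9468)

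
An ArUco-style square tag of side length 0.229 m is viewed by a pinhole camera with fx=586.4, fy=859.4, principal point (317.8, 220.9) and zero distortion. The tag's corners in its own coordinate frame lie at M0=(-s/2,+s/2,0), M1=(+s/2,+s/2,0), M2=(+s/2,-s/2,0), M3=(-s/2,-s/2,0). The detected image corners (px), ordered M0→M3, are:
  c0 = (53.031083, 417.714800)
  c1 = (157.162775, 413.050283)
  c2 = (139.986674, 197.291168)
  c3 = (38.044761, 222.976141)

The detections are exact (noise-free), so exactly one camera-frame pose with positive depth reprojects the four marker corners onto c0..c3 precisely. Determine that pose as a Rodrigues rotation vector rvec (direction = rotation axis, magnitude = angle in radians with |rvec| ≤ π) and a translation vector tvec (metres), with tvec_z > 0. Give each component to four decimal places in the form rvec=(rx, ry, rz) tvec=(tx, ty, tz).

Intrinsics K: fx=586.4, fy=859.4, cx=317.8, cy=220.9
Marker side s = 0.229 m; corners in marker frame (Z=0):
  M0 = (-0.1145, +0.1145, 0)
  M1 = (+0.1145, +0.1145, 0)
  M2 = (+0.1145, -0.1145, 0)
  M3 = (-0.1145, -0.1145, 0)
Detected image corners:
  c0 = (53.031083, 417.714800) px
  c1 = (157.162775, 413.050283) px
  c2 = (139.986674, 197.291168) px
  c3 = (38.044761, 222.976141) px
Planar DLT: solve 8×8 A·h = b for H (H[2,2]=1):
  H  [+406.36073 +67.77050 +94.38735]
  H  [-206.78385 +886.81114 +312.88084]
  H  [-0.44891 -0.02274 +1.00000]
B = K⁻¹H; ‖b₁‖=1.045841, ‖b₂‖=1.045840; λ = 2/(‖b₁‖+‖b₂‖) = 0.956169, sign → tz>0 ⇒ λ=+0.956169
r₁ = λ·B[:,0] = (+0.89522,-0.11974,-0.42923); r₂ = λ·B[:,1] = (+0.12229,+0.99226,-0.02175)
r₃ = r₁×r₂ = (+0.42851,-0.03302,+0.90293); SVD([r₁ r₂ r₃]) → R = UVᵀ:
  R  [+0.89522 +0.12229 +0.42851]
  R  [-0.11974 +0.99226 -0.03302]
  R  [-0.42923 -0.02175 +0.90293]
t = (-0.36429, +0.10234, +0.95617) m
tr R = 2.790412; θ = arccos((tr R − 1)/2) = 0.461903 rad = 26.465°
axis k = ((R−Rᵀ)₃₂, (R−Rᵀ)₁₃, (R−Rᵀ)₂₁) / (2 sinθ) = (+0.012652, +0.962343, -0.271545)
rvec = θ·k = (+0.005844, +0.444509, -0.125427)

rvec=(0.0058, 0.4445, -0.1254) tvec=(-0.3643, 0.1023, 0.9562)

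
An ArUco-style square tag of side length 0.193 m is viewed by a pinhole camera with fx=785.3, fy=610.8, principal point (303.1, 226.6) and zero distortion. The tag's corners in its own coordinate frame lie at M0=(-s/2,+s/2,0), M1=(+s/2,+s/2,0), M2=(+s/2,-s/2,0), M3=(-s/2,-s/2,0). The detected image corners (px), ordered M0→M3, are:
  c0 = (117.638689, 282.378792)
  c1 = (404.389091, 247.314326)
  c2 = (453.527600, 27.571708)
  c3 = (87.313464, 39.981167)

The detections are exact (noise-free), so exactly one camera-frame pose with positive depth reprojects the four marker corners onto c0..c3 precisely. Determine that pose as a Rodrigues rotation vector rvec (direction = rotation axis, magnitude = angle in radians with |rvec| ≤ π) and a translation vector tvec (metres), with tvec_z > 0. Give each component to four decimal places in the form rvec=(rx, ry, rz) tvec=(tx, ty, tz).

rvec=(0.6245, -0.3278, -0.0382) tvec=(-0.0161, -0.0473, 0.4532)

Intrinsics K: fx=785.3, fy=610.8, cx=303.1, cy=226.6
Marker side s = 0.193 m; corners in marker frame (Z=0):
  M0 = (-0.0965, +0.0965, 0)
  M1 = (+0.0965, +0.0965, 0)
  M2 = (+0.0965, -0.0965, 0)
  M3 = (-0.0965, -0.0965, 0)
Detected image corners:
  c0 = (117.638689, 282.378792) px
  c1 = (404.389091, 247.314326) px
  c2 = (453.527600, 27.571708) px
  c3 = (87.313464, 39.981167) px
Planar DLT: solve 8×8 A·h = b for H (H[2,2]=1):
  H  [+1836.10929 +278.55124 +275.20943]
  H  [-34.76054 +1384.68157 +162.84480]
  H  [+0.63944 +1.27953 +1.00000]
B = K⁻¹H; ‖b₁‖=2.206563, ‖b₂‖=2.206563; λ = 2/(‖b₁‖+‖b₂‖) = 0.453194, sign → tz>0 ⇒ λ=+0.453194
r₁ = λ·B[:,0] = (+0.94776,-0.13330,+0.28979); r₂ = λ·B[:,1] = (-0.06306,+0.81226,+0.57988)
r₃ = r₁×r₂ = (-0.31268,-0.56786,+0.76142); SVD([r₁ r₂ r₃]) → R = UVᵀ:
  R  [+0.94776 -0.06306 -0.31268]
  R  [-0.13330 +0.81226 -0.56786]
  R  [+0.28979 +0.57988 +0.76142]
t = (-0.01610, -0.04730, +0.45319) m
tr R = 2.521447; θ = arccos((tr R − 1)/2) = 0.706369 rad = 40.472°
axis k = ((R−Rᵀ)₃₂, (R−Rᵀ)₁₃, (R−Rᵀ)₂₁) / (2 sinθ) = (+0.884128, -0.464101, -0.054106)
rvec = θ·k = (+0.624521, -0.327826, -0.038219)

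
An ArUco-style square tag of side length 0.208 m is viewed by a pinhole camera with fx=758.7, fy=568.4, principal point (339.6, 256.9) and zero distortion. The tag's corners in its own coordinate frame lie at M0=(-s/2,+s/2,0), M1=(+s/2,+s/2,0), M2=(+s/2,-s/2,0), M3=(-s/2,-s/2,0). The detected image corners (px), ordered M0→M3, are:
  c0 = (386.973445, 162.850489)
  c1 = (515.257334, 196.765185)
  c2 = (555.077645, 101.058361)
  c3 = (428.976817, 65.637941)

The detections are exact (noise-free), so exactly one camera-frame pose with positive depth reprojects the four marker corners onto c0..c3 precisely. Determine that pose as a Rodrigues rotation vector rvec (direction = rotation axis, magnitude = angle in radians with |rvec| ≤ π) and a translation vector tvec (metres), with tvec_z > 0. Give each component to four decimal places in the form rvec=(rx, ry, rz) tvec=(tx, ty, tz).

Intrinsics K: fx=758.7, fy=568.4, cx=339.6, cy=256.9
Marker side s = 0.208 m; corners in marker frame (Z=0):
  M0 = (-0.1040, +0.1040, 0)
  M1 = (+0.1040, +0.1040, 0)
  M2 = (+0.1040, -0.1040, 0)
  M3 = (-0.1040, -0.1040, 0)
Detected image corners:
  c0 = (386.973445, 162.850489) px
  c1 = (515.257334, 196.765185) px
  c2 = (555.077645, 101.058361) px
  c3 = (428.976817, 65.637941) px
Planar DLT: solve 8×8 A·h = b for H (H[2,2]=1):
  H  [+655.73211 -221.31677 +472.30339]
  H  [+179.03980 +456.82793 +131.48471]
  H  [+0.09385 -0.05233 +1.00000]
B = K⁻¹H; ‖b₁‖=0.871342, ‖b₂‖=0.871342; λ = 2/(‖b₁‖+‖b₂‖) = 1.147655, sign → tz>0 ⇒ λ=+1.147655
r₁ = λ·B[:,0] = (+0.94369,+0.31282,+0.10771); r₂ = λ·B[:,1] = (-0.30790,+0.94952,-0.06005)
r₃ = r₁×r₂ = (-0.12106,+0.02351,+0.99237); SVD([r₁ r₂ r₃]) → R = UVᵀ:
  R  [+0.94369 -0.30790 -0.12106]
  R  [+0.31282 +0.94952 +0.02351]
  R  [+0.10771 -0.06005 +0.99237]
t = (+0.20074, -0.25323, +1.14765) m
tr R = 2.885576; θ = arccos((tr R − 1)/2) = 0.339900 rad = 19.475°
axis k = ((R−Rᵀ)₃₂, (R−Rᵀ)₁₃, (R−Rᵀ)₂₁) / (2 sinθ) = (-0.125322, -0.343099, +0.930901)
rvec = θ·k = (-0.042597, -0.116619, +0.316414)

rvec=(-0.0426, -0.1166, 0.3164) tvec=(0.2007, -0.2532, 1.1477)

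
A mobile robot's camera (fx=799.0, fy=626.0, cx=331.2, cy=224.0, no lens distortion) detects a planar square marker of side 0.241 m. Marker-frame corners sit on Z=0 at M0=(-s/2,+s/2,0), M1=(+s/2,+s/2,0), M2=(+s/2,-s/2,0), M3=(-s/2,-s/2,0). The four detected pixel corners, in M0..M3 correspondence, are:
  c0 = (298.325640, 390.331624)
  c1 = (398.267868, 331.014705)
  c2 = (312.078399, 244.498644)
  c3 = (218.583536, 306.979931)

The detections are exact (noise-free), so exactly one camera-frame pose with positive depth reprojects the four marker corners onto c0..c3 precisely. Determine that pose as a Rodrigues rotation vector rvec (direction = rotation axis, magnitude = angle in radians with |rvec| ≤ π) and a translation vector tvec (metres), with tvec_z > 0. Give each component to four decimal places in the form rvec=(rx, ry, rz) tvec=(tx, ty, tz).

rvec=(-0.0151, 0.3477, -0.6813) tvec=(-0.0463, 0.2142, 1.4181)

Intrinsics K: fx=799.0, fy=626.0, cx=331.2, cy=224.0
Marker side s = 0.241 m; corners in marker frame (Z=0):
  M0 = (-0.1205, +0.1205, 0)
  M1 = (+0.1205, +0.1205, 0)
  M2 = (+0.1205, -0.1205, 0)
  M3 = (-0.1205, -0.1205, 0)
Detected image corners:
  c0 = (298.325640, 390.331624) px
  c1 = (398.267868, 331.014705) px
  c2 = (312.078399, 244.498644) px
  c3 = (218.583536, 306.979931) px
Planar DLT: solve 8×8 A·h = b for H (H[2,2]=1):
  H  [+334.13350 +316.55006 +305.09483]
  H  [-322.29791 +323.88007 +318.55178]
  H  [-0.21852 -0.08916 +1.00000]
B = K⁻¹H; ‖b₁‖=0.705173, ‖b₂‖=0.705173; λ = 2/(‖b₁‖+‖b₂‖) = 1.418091, sign → tz>0 ⇒ λ=+1.418091
r₁ = λ·B[:,0] = (+0.72148,-0.61922,-0.30988); r₂ = λ·B[:,1] = (+0.61423,+0.77893,-0.12643)
r₃ = r₁×r₂ = (+0.31966,-0.09912,+0.94233); SVD([r₁ r₂ r₃]) → R = UVᵀ:
  R  [+0.72148 +0.61423 +0.31966]
  R  [-0.61922 +0.77893 -0.09912]
  R  [-0.30988 -0.12643 +0.94233]
t = (-0.04633, +0.21419, +1.41809) m
tr R = 2.442746; θ = arccos((tr R − 1)/2) = 0.765013 rad = 43.832°
axis k = ((R−Rᵀ)₃₂, (R−Rᵀ)₁₃, (R−Rᵀ)₂₁) / (2 sinθ) = (-0.019717, +0.454513, -0.890522)
rvec = θ·k = (-0.015084, +0.347709, -0.681261)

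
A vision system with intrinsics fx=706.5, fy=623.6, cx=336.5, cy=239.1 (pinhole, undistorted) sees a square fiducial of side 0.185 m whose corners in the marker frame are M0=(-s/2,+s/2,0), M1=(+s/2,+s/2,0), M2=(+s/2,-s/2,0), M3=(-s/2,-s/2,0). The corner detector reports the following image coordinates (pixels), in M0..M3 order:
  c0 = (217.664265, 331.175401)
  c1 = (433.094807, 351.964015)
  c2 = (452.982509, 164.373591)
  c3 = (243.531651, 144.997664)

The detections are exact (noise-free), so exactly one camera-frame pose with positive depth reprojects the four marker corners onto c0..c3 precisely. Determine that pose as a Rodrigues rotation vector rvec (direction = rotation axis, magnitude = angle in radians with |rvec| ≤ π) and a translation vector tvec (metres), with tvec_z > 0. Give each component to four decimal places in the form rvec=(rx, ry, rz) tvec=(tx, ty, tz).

Intrinsics K: fx=706.5, fy=623.6, cx=336.5, cy=239.1
Marker side s = 0.185 m; corners in marker frame (Z=0):
  M0 = (-0.0925, +0.0925, 0)
  M1 = (+0.0925, +0.0925, 0)
  M2 = (+0.0925, -0.0925, 0)
  M3 = (-0.0925, -0.0925, 0)
Detected image corners:
  c0 = (217.664265, 331.175401) px
  c1 = (433.094807, 351.964015) px
  c2 = (452.982509, 164.373591) px
  c3 = (243.531651, 144.997664) px
Planar DLT: solve 8×8 A·h = b for H (H[2,2]=1):
  H  [+1139.93556 -175.82402 +336.74398]
  H  [+102.48596 +971.77586 +246.76753]
  H  [-0.02423 -0.15476 +1.00000]
B = K⁻¹H; ‖b₁‖=1.634467, ‖b₂‖=1.634467; λ = 2/(‖b₁‖+‖b₂‖) = 0.611820, sign → tz>0 ⇒ λ=+0.611820
r₁ = λ·B[:,0] = (+0.99423,+0.10623,-0.01482); r₂ = λ·B[:,1] = (-0.10716,+0.98972,-0.09468)
r₃ = r₁×r₂ = (+0.00461,+0.09573,+0.99540); SVD([r₁ r₂ r₃]) → R = UVᵀ:
  R  [+0.99423 -0.10716 +0.00461]
  R  [+0.10623 +0.98972 +0.09573]
  R  [-0.01482 -0.09468 +0.99540]
t = (+0.00021, +0.00752, +0.61182) m
tr R = 2.979350; θ = arccos((tr R − 1)/2) = 0.143824 rad = 8.241°
axis k = ((R−Rᵀ)₃₂, (R−Rᵀ)₁₃, (R−Rᵀ)₂₁) / (2 sinθ) = (-0.664244, +0.067809, +0.744434)
rvec = θ·k = (-0.095534, +0.009753, +0.107068)

rvec=(-0.0955, 0.0098, 0.1071) tvec=(0.0002, 0.0075, 0.6118)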